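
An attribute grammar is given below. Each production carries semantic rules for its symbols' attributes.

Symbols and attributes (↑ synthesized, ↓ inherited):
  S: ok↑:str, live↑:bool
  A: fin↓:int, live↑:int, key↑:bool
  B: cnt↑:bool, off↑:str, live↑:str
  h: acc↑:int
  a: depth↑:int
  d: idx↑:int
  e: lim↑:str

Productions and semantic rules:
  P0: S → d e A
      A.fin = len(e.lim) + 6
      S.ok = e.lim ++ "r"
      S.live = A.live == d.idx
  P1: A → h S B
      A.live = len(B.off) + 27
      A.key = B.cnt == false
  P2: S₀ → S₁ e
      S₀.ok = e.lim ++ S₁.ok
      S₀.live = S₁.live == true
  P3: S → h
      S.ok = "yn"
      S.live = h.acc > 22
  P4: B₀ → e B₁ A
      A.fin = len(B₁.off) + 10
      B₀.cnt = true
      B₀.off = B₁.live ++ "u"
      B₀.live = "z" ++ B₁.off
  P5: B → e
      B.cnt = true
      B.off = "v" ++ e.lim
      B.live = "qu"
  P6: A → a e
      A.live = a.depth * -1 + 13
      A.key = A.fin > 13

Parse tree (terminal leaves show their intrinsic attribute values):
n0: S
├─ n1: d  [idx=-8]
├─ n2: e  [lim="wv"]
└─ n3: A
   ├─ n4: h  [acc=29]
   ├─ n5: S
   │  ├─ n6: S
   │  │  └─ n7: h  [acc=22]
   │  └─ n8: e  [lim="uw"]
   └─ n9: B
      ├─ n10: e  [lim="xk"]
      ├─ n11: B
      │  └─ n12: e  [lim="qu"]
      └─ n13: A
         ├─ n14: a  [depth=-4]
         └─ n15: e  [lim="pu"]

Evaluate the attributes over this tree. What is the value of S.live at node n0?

false

1. n1.idx = -8  [terminal]
2. n2.lim = "wv"  [terminal]
3. n3.fin = 8  [len(e.lim) + 6]
4. n4.acc = 29  [terminal]
5. n7.acc = 22  [terminal]
6. n6.ok = "yn"  ["yn"]
7. n6.live = false  [h.acc > 22]
8. n8.lim = "uw"  [terminal]
9. n5.ok = "uwyn"  [e.lim ++ S₁.ok]
10. n5.live = false  [S₁.live == true]
11. n10.lim = "xk"  [terminal]
12. n12.lim = "qu"  [terminal]
13. n11.cnt = true  [true]
14. n11.off = "vqu"  ["v" ++ e.lim]
15. n11.live = "qu"  ["qu"]
16. n13.fin = 13  [len(B₁.off) + 10]
17. n14.depth = -4  [terminal]
18. n15.lim = "pu"  [terminal]
19. n13.live = 17  [a.depth * -1 + 13]
20. n13.key = false  [A.fin > 13]
21. n9.cnt = true  [true]
22. n9.off = "quu"  [B₁.live ++ "u"]
23. n9.live = "zvqu"  ["z" ++ B₁.off]
24. n3.live = 30  [len(B.off) + 27]
25. n3.key = false  [B.cnt == false]
26. n0.ok = "wvr"  [e.lim ++ "r"]
27. n0.live = false  [A.live == d.idx]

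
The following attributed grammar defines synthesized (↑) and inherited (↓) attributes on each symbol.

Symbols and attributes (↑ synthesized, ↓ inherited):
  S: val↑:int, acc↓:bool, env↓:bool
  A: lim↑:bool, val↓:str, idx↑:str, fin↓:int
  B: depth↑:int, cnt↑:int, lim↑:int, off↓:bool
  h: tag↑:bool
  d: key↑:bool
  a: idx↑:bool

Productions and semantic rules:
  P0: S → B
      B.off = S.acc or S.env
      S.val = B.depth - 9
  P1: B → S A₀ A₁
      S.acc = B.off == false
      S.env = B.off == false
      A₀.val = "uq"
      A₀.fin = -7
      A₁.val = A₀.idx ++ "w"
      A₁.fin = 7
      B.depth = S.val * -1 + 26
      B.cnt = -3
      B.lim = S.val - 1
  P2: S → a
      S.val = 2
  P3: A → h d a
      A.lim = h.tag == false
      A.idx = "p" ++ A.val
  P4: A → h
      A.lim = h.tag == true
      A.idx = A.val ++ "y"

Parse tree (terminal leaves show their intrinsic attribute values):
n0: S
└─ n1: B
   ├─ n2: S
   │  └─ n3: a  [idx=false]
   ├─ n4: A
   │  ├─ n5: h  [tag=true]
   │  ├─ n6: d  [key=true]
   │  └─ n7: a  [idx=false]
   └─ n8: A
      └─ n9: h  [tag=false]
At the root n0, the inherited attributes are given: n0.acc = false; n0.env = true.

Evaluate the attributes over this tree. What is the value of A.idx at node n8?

1. n0.acc = false  [given at root]
2. n0.env = true  [given at root]
3. n1.off = true  [S.acc or S.env]
4. n2.acc = false  [B.off == false]
5. n2.env = false  [B.off == false]
6. n3.idx = false  [terminal]
7. n2.val = 2  [2]
8. n4.val = "uq"  ["uq"]
9. n4.fin = -7  [-7]
10. n5.tag = true  [terminal]
11. n6.key = true  [terminal]
12. n7.idx = false  [terminal]
13. n4.lim = false  [h.tag == false]
14. n4.idx = "puq"  ["p" ++ A.val]
15. n8.val = "puqw"  [A₀.idx ++ "w"]
16. n8.fin = 7  [7]
17. n9.tag = false  [terminal]
18. n8.lim = false  [h.tag == true]
19. n8.idx = "puqwy"  [A.val ++ "y"]
20. n1.depth = 24  [S.val * -1 + 26]
21. n1.cnt = -3  [-3]
22. n1.lim = 1  [S.val - 1]
23. n0.val = 15  [B.depth - 9]

"puqwy"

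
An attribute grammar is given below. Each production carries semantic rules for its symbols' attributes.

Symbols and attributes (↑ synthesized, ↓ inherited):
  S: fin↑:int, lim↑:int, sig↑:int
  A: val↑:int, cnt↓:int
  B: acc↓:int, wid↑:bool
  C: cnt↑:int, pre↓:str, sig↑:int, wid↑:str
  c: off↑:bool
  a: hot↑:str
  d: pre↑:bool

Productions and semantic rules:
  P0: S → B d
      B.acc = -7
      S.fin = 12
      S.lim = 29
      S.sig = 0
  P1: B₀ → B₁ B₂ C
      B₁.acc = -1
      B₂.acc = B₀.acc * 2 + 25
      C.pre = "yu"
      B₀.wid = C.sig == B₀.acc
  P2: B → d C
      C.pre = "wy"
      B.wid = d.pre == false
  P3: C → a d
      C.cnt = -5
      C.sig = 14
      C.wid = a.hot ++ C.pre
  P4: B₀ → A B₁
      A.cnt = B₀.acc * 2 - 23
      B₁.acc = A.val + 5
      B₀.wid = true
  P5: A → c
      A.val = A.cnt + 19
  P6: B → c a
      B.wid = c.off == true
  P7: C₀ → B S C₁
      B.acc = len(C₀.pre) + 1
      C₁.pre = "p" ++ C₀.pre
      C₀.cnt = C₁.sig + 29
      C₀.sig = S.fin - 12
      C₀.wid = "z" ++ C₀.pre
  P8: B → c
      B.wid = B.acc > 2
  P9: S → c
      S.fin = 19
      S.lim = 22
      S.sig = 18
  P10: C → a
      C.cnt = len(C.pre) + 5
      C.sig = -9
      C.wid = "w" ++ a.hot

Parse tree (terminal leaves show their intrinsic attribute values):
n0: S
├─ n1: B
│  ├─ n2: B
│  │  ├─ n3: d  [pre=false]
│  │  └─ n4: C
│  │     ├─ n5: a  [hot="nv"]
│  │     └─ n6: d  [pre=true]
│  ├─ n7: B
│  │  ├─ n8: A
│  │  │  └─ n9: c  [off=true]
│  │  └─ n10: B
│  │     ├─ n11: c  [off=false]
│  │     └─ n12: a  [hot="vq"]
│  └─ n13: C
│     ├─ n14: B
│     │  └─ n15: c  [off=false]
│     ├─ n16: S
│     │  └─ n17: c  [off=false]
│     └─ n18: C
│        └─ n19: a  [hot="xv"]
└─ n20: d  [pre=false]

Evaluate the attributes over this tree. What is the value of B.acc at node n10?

23

1. n1.acc = -7  [-7]
2. n2.acc = -1  [-1]
3. n3.pre = false  [terminal]
4. n4.pre = "wy"  ["wy"]
5. n5.hot = "nv"  [terminal]
6. n6.pre = true  [terminal]
7. n4.cnt = -5  [-5]
8. n4.sig = 14  [14]
9. n4.wid = "nvwy"  [a.hot ++ C.pre]
10. n2.wid = true  [d.pre == false]
11. n7.acc = 11  [B₀.acc * 2 + 25]
12. n8.cnt = -1  [B₀.acc * 2 - 23]
13. n9.off = true  [terminal]
14. n8.val = 18  [A.cnt + 19]
15. n10.acc = 23  [A.val + 5]
16. n11.off = false  [terminal]
17. n12.hot = "vq"  [terminal]
18. n10.wid = false  [c.off == true]
19. n7.wid = true  [true]
20. n13.pre = "yu"  ["yu"]
21. n14.acc = 3  [len(C₀.pre) + 1]
22. n15.off = false  [terminal]
23. n14.wid = true  [B.acc > 2]
24. n17.off = false  [terminal]
25. n16.fin = 19  [19]
26. n16.lim = 22  [22]
27. n16.sig = 18  [18]
28. n18.pre = "pyu"  ["p" ++ C₀.pre]
29. n19.hot = "xv"  [terminal]
30. n18.cnt = 8  [len(C.pre) + 5]
31. n18.sig = -9  [-9]
32. n18.wid = "wxv"  ["w" ++ a.hot]
33. n13.cnt = 20  [C₁.sig + 29]
34. n13.sig = 7  [S.fin - 12]
35. n13.wid = "zyu"  ["z" ++ C₀.pre]
36. n1.wid = false  [C.sig == B₀.acc]
37. n20.pre = false  [terminal]
38. n0.fin = 12  [12]
39. n0.lim = 29  [29]
40. n0.sig = 0  [0]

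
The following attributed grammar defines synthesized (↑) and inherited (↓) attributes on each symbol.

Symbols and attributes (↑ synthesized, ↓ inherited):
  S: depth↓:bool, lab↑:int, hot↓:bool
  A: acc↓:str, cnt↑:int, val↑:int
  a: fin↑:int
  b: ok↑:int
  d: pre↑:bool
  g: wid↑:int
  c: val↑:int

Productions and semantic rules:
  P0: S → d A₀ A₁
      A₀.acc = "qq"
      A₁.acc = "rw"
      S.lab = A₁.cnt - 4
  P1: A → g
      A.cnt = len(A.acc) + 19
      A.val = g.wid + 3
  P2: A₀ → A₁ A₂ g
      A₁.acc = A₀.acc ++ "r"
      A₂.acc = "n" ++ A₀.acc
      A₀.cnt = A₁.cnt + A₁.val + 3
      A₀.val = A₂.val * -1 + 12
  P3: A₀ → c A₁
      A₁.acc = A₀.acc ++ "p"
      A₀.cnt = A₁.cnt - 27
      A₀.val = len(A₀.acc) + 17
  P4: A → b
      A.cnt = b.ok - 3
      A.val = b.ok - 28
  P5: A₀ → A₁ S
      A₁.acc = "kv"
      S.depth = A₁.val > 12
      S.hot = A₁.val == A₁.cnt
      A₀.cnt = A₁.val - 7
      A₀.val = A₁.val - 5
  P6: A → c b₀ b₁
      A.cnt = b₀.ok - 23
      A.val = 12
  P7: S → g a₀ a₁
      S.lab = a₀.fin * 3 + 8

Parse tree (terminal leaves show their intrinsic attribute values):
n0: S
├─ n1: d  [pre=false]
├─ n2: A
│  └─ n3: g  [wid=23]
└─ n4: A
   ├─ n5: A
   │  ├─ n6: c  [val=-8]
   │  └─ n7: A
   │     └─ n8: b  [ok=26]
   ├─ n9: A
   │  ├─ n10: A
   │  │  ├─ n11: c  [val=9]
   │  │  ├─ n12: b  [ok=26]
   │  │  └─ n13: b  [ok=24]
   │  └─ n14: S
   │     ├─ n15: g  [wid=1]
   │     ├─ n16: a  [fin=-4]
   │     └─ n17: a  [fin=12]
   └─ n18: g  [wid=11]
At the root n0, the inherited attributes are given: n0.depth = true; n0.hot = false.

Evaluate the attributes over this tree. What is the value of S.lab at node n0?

1. n0.depth = true  [given at root]
2. n0.hot = false  [given at root]
3. n1.pre = false  [terminal]
4. n2.acc = "qq"  ["qq"]
5. n3.wid = 23  [terminal]
6. n2.cnt = 21  [len(A.acc) + 19]
7. n2.val = 26  [g.wid + 3]
8. n4.acc = "rw"  ["rw"]
9. n5.acc = "rwr"  [A₀.acc ++ "r"]
10. n6.val = -8  [terminal]
11. n7.acc = "rwrp"  [A₀.acc ++ "p"]
12. n8.ok = 26  [terminal]
13. n7.cnt = 23  [b.ok - 3]
14. n7.val = -2  [b.ok - 28]
15. n5.cnt = -4  [A₁.cnt - 27]
16. n5.val = 20  [len(A₀.acc) + 17]
17. n9.acc = "nrw"  ["n" ++ A₀.acc]
18. n10.acc = "kv"  ["kv"]
19. n11.val = 9  [terminal]
20. n12.ok = 26  [terminal]
21. n13.ok = 24  [terminal]
22. n10.cnt = 3  [b₀.ok - 23]
23. n10.val = 12  [12]
24. n14.depth = false  [A₁.val > 12]
25. n14.hot = false  [A₁.val == A₁.cnt]
26. n15.wid = 1  [terminal]
27. n16.fin = -4  [terminal]
28. n17.fin = 12  [terminal]
29. n14.lab = -4  [a₀.fin * 3 + 8]
30. n9.cnt = 5  [A₁.val - 7]
31. n9.val = 7  [A₁.val - 5]
32. n18.wid = 11  [terminal]
33. n4.cnt = 19  [A₁.cnt + A₁.val + 3]
34. n4.val = 5  [A₂.val * -1 + 12]
35. n0.lab = 15  [A₁.cnt - 4]

15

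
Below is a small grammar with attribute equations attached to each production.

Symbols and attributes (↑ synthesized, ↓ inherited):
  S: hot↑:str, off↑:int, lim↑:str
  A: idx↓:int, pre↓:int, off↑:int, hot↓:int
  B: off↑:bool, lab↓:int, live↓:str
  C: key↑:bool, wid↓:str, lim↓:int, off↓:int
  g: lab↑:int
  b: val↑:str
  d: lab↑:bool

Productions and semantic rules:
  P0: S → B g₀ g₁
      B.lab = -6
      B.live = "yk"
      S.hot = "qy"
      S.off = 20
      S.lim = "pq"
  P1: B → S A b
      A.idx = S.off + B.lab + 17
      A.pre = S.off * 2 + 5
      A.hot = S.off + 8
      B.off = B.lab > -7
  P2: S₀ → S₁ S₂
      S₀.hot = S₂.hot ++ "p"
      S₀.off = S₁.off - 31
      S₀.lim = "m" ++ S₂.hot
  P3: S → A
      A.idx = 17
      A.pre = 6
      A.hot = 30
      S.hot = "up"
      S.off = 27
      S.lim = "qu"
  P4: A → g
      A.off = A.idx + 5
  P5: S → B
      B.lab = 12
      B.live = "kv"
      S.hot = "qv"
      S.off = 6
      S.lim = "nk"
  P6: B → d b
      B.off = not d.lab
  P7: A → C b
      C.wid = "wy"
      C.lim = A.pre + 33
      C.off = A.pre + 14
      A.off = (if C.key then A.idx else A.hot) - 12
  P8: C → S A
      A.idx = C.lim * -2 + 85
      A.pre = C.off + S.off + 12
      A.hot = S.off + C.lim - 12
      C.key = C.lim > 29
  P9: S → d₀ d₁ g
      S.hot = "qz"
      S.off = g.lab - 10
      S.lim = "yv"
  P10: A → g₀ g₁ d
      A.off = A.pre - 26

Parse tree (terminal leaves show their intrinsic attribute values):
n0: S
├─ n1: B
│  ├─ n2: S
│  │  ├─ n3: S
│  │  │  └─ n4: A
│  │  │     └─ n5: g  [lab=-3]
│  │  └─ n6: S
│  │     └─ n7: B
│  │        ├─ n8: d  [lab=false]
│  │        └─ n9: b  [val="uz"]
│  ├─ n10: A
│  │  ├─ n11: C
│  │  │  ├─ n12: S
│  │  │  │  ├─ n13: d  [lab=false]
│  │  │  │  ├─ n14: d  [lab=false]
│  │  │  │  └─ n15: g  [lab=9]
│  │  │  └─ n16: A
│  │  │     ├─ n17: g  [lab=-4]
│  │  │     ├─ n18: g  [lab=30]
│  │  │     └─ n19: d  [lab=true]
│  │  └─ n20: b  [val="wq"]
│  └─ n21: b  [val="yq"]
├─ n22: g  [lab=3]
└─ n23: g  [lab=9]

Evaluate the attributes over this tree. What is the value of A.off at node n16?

1. n1.lab = -6  [-6]
2. n1.live = "yk"  ["yk"]
3. n4.idx = 17  [17]
4. n4.pre = 6  [6]
5. n4.hot = 30  [30]
6. n5.lab = -3  [terminal]
7. n4.off = 22  [A.idx + 5]
8. n3.hot = "up"  ["up"]
9. n3.off = 27  [27]
10. n3.lim = "qu"  ["qu"]
11. n7.lab = 12  [12]
12. n7.live = "kv"  ["kv"]
13. n8.lab = false  [terminal]
14. n9.val = "uz"  [terminal]
15. n7.off = true  [not d.lab]
16. n6.hot = "qv"  ["qv"]
17. n6.off = 6  [6]
18. n6.lim = "nk"  ["nk"]
19. n2.hot = "qvp"  [S₂.hot ++ "p"]
20. n2.off = -4  [S₁.off - 31]
21. n2.lim = "mqv"  ["m" ++ S₂.hot]
22. n10.idx = 7  [S.off + B.lab + 17]
23. n10.pre = -3  [S.off * 2 + 5]
24. n10.hot = 4  [S.off + 8]
25. n11.wid = "wy"  ["wy"]
26. n11.lim = 30  [A.pre + 33]
27. n11.off = 11  [A.pre + 14]
28. n13.lab = false  [terminal]
29. n14.lab = false  [terminal]
30. n15.lab = 9  [terminal]
31. n12.hot = "qz"  ["qz"]
32. n12.off = -1  [g.lab - 10]
33. n12.lim = "yv"  ["yv"]
34. n16.idx = 25  [C.lim * -2 + 85]
35. n16.pre = 22  [C.off + S.off + 12]
36. n16.hot = 17  [S.off + C.lim - 12]
37. n17.lab = -4  [terminal]
38. n18.lab = 30  [terminal]
39. n19.lab = true  [terminal]
40. n16.off = -4  [A.pre - 26]
41. n11.key = true  [C.lim > 29]
42. n20.val = "wq"  [terminal]
43. n10.off = -5  [(if C.key then A.idx else A.hot) - 12]
44. n21.val = "yq"  [terminal]
45. n1.off = true  [B.lab > -7]
46. n22.lab = 3  [terminal]
47. n23.lab = 9  [terminal]
48. n0.hot = "qy"  ["qy"]
49. n0.off = 20  [20]
50. n0.lim = "pq"  ["pq"]

-4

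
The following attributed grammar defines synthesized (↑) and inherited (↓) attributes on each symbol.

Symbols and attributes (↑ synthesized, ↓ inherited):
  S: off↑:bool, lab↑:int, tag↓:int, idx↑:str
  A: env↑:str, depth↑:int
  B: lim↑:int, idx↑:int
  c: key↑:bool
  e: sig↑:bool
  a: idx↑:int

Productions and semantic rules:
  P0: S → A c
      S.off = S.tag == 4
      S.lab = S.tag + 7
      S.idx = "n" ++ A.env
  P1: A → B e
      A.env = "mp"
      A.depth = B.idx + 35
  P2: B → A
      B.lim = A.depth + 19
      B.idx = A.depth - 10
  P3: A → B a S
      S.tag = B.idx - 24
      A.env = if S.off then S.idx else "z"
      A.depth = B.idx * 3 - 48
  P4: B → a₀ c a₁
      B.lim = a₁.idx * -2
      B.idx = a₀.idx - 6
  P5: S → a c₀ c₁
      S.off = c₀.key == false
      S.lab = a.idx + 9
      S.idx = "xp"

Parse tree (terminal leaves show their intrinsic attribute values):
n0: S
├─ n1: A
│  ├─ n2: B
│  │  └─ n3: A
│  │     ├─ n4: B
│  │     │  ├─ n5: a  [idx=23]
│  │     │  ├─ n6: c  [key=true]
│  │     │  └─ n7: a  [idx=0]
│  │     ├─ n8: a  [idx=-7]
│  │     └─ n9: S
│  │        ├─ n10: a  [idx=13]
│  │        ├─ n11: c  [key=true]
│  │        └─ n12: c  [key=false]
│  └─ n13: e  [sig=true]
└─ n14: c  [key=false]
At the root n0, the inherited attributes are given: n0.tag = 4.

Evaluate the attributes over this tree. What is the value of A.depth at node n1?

1. n0.tag = 4  [given at root]
2. n5.idx = 23  [terminal]
3. n6.key = true  [terminal]
4. n7.idx = 0  [terminal]
5. n4.lim = 0  [a₁.idx * -2]
6. n4.idx = 17  [a₀.idx - 6]
7. n8.idx = -7  [terminal]
8. n9.tag = -7  [B.idx - 24]
9. n10.idx = 13  [terminal]
10. n11.key = true  [terminal]
11. n12.key = false  [terminal]
12. n9.off = false  [c₀.key == false]
13. n9.lab = 22  [a.idx + 9]
14. n9.idx = "xp"  ["xp"]
15. n3.env = "z"  [if S.off then S.idx else "z"]
16. n3.depth = 3  [B.idx * 3 - 48]
17. n2.lim = 22  [A.depth + 19]
18. n2.idx = -7  [A.depth - 10]
19. n13.sig = true  [terminal]
20. n1.env = "mp"  ["mp"]
21. n1.depth = 28  [B.idx + 35]
22. n14.key = false  [terminal]
23. n0.off = true  [S.tag == 4]
24. n0.lab = 11  [S.tag + 7]
25. n0.idx = "nmp"  ["n" ++ A.env]

28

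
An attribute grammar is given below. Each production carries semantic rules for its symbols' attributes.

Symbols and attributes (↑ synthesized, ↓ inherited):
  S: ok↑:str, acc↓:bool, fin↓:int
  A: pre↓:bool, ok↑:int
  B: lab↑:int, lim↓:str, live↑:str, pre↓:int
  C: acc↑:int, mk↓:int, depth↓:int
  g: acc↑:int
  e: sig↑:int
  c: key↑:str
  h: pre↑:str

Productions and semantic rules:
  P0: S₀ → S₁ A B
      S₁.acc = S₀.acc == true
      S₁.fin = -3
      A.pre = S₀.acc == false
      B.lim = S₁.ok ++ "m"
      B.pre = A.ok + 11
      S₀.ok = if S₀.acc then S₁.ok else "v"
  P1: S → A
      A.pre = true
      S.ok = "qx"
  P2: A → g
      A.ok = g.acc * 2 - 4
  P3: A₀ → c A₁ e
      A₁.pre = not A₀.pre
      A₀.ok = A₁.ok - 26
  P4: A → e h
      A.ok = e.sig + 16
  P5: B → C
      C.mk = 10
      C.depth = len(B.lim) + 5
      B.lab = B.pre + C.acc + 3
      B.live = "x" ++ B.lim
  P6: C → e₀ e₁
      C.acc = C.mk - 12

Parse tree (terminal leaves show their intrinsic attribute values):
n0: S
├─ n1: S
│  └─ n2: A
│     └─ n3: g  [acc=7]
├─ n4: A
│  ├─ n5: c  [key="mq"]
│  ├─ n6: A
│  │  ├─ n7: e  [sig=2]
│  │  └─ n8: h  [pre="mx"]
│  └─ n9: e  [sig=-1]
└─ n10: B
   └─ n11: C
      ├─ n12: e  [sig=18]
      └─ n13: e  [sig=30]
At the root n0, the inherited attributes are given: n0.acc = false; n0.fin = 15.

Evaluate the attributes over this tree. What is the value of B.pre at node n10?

3

1. n0.acc = false  [given at root]
2. n0.fin = 15  [given at root]
3. n1.acc = false  [S₀.acc == true]
4. n1.fin = -3  [-3]
5. n2.pre = true  [true]
6. n3.acc = 7  [terminal]
7. n2.ok = 10  [g.acc * 2 - 4]
8. n1.ok = "qx"  ["qx"]
9. n4.pre = true  [S₀.acc == false]
10. n5.key = "mq"  [terminal]
11. n6.pre = false  [not A₀.pre]
12. n7.sig = 2  [terminal]
13. n8.pre = "mx"  [terminal]
14. n6.ok = 18  [e.sig + 16]
15. n9.sig = -1  [terminal]
16. n4.ok = -8  [A₁.ok - 26]
17. n10.lim = "qxm"  [S₁.ok ++ "m"]
18. n10.pre = 3  [A.ok + 11]
19. n11.mk = 10  [10]
20. n11.depth = 8  [len(B.lim) + 5]
21. n12.sig = 18  [terminal]
22. n13.sig = 30  [terminal]
23. n11.acc = -2  [C.mk - 12]
24. n10.lab = 4  [B.pre + C.acc + 3]
25. n10.live = "xqxm"  ["x" ++ B.lim]
26. n0.ok = "v"  [if S₀.acc then S₁.ok else "v"]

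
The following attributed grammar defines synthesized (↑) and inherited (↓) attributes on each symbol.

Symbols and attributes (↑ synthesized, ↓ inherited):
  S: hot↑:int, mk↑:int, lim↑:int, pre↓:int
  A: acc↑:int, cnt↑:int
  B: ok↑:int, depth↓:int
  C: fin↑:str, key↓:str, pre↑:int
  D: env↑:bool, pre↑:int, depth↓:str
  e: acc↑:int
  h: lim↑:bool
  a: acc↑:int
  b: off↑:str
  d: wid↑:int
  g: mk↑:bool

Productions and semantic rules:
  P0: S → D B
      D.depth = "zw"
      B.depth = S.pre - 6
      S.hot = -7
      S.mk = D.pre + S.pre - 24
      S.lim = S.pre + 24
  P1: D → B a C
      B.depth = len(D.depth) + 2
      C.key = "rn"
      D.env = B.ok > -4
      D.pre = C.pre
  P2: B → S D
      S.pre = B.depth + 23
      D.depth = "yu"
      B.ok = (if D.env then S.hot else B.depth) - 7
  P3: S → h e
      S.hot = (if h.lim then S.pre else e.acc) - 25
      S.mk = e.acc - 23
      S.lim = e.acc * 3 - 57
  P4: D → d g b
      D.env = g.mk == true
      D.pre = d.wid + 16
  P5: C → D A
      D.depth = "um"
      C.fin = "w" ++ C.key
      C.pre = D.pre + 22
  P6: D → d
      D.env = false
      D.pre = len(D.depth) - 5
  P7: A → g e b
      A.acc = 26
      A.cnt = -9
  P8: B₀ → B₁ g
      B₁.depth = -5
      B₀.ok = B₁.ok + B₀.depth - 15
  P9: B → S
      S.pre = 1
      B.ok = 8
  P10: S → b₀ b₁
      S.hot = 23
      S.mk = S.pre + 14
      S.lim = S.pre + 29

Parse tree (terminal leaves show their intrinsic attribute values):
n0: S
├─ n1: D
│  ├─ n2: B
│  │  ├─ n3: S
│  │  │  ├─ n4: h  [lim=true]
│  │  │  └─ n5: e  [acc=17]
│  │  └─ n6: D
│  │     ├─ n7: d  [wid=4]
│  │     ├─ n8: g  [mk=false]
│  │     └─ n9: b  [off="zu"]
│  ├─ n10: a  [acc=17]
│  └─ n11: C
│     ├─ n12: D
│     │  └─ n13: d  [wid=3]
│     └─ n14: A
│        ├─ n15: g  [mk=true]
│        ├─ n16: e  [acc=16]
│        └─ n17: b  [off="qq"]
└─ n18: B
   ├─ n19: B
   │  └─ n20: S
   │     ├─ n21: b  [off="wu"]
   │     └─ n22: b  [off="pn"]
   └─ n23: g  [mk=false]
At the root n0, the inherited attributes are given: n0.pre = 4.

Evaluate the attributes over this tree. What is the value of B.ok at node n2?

1. n0.pre = 4  [given at root]
2. n1.depth = "zw"  ["zw"]
3. n2.depth = 4  [len(D.depth) + 2]
4. n3.pre = 27  [B.depth + 23]
5. n4.lim = true  [terminal]
6. n5.acc = 17  [terminal]
7. n3.hot = 2  [(if h.lim then S.pre else e.acc) - 25]
8. n3.mk = -6  [e.acc - 23]
9. n3.lim = -6  [e.acc * 3 - 57]
10. n6.depth = "yu"  ["yu"]
11. n7.wid = 4  [terminal]
12. n8.mk = false  [terminal]
13. n9.off = "zu"  [terminal]
14. n6.env = false  [g.mk == true]
15. n6.pre = 20  [d.wid + 16]
16. n2.ok = -3  [(if D.env then S.hot else B.depth) - 7]
17. n10.acc = 17  [terminal]
18. n11.key = "rn"  ["rn"]
19. n12.depth = "um"  ["um"]
20. n13.wid = 3  [terminal]
21. n12.env = false  [false]
22. n12.pre = -3  [len(D.depth) - 5]
23. n15.mk = true  [terminal]
24. n16.acc = 16  [terminal]
25. n17.off = "qq"  [terminal]
26. n14.acc = 26  [26]
27. n14.cnt = -9  [-9]
28. n11.fin = "wrn"  ["w" ++ C.key]
29. n11.pre = 19  [D.pre + 22]
30. n1.env = true  [B.ok > -4]
31. n1.pre = 19  [C.pre]
32. n18.depth = -2  [S.pre - 6]
33. n19.depth = -5  [-5]
34. n20.pre = 1  [1]
35. n21.off = "wu"  [terminal]
36. n22.off = "pn"  [terminal]
37. n20.hot = 23  [23]
38. n20.mk = 15  [S.pre + 14]
39. n20.lim = 30  [S.pre + 29]
40. n19.ok = 8  [8]
41. n23.mk = false  [terminal]
42. n18.ok = -9  [B₁.ok + B₀.depth - 15]
43. n0.hot = -7  [-7]
44. n0.mk = -1  [D.pre + S.pre - 24]
45. n0.lim = 28  [S.pre + 24]

-3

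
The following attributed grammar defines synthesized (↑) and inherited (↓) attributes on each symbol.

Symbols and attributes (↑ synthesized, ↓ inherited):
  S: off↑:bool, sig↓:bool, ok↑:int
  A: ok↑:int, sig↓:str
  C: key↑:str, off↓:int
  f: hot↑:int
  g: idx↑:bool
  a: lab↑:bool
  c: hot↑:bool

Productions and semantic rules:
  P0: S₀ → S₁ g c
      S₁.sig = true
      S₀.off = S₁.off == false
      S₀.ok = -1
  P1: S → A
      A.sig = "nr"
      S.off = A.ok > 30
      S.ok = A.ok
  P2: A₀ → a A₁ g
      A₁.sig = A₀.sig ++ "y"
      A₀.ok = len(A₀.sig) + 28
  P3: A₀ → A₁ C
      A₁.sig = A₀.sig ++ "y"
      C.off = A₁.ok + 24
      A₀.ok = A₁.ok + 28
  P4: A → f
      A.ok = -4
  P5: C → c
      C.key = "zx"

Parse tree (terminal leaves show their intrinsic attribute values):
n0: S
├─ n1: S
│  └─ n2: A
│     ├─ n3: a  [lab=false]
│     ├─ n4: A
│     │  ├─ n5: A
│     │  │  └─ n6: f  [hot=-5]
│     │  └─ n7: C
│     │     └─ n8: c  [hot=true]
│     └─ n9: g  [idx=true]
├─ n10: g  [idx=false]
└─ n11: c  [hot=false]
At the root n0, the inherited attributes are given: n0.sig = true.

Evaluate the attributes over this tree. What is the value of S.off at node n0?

1. n0.sig = true  [given at root]
2. n1.sig = true  [true]
3. n2.sig = "nr"  ["nr"]
4. n3.lab = false  [terminal]
5. n4.sig = "nry"  [A₀.sig ++ "y"]
6. n5.sig = "nryy"  [A₀.sig ++ "y"]
7. n6.hot = -5  [terminal]
8. n5.ok = -4  [-4]
9. n7.off = 20  [A₁.ok + 24]
10. n8.hot = true  [terminal]
11. n7.key = "zx"  ["zx"]
12. n4.ok = 24  [A₁.ok + 28]
13. n9.idx = true  [terminal]
14. n2.ok = 30  [len(A₀.sig) + 28]
15. n1.off = false  [A.ok > 30]
16. n1.ok = 30  [A.ok]
17. n10.idx = false  [terminal]
18. n11.hot = false  [terminal]
19. n0.off = true  [S₁.off == false]
20. n0.ok = -1  [-1]

true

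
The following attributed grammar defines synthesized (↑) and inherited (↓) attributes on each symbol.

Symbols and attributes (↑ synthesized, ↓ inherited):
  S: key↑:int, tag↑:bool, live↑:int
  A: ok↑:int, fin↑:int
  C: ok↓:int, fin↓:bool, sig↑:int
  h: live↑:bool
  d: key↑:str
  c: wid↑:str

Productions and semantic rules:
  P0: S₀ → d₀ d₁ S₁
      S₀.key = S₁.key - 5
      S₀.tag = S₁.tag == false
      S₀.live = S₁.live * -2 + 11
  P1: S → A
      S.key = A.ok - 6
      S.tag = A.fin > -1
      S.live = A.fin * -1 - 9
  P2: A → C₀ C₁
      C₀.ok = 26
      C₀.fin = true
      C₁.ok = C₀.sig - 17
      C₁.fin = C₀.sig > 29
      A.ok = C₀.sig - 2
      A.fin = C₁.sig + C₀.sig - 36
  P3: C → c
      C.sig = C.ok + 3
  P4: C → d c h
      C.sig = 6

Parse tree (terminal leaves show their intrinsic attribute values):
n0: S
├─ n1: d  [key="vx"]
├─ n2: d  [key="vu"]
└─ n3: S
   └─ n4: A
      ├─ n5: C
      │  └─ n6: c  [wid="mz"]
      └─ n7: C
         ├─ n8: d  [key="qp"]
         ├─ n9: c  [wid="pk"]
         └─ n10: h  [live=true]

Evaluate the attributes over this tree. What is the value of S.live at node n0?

27

1. n1.key = "vx"  [terminal]
2. n2.key = "vu"  [terminal]
3. n5.ok = 26  [26]
4. n5.fin = true  [true]
5. n6.wid = "mz"  [terminal]
6. n5.sig = 29  [C.ok + 3]
7. n7.ok = 12  [C₀.sig - 17]
8. n7.fin = false  [C₀.sig > 29]
9. n8.key = "qp"  [terminal]
10. n9.wid = "pk"  [terminal]
11. n10.live = true  [terminal]
12. n7.sig = 6  [6]
13. n4.ok = 27  [C₀.sig - 2]
14. n4.fin = -1  [C₁.sig + C₀.sig - 36]
15. n3.key = 21  [A.ok - 6]
16. n3.tag = false  [A.fin > -1]
17. n3.live = -8  [A.fin * -1 - 9]
18. n0.key = 16  [S₁.key - 5]
19. n0.tag = true  [S₁.tag == false]
20. n0.live = 27  [S₁.live * -2 + 11]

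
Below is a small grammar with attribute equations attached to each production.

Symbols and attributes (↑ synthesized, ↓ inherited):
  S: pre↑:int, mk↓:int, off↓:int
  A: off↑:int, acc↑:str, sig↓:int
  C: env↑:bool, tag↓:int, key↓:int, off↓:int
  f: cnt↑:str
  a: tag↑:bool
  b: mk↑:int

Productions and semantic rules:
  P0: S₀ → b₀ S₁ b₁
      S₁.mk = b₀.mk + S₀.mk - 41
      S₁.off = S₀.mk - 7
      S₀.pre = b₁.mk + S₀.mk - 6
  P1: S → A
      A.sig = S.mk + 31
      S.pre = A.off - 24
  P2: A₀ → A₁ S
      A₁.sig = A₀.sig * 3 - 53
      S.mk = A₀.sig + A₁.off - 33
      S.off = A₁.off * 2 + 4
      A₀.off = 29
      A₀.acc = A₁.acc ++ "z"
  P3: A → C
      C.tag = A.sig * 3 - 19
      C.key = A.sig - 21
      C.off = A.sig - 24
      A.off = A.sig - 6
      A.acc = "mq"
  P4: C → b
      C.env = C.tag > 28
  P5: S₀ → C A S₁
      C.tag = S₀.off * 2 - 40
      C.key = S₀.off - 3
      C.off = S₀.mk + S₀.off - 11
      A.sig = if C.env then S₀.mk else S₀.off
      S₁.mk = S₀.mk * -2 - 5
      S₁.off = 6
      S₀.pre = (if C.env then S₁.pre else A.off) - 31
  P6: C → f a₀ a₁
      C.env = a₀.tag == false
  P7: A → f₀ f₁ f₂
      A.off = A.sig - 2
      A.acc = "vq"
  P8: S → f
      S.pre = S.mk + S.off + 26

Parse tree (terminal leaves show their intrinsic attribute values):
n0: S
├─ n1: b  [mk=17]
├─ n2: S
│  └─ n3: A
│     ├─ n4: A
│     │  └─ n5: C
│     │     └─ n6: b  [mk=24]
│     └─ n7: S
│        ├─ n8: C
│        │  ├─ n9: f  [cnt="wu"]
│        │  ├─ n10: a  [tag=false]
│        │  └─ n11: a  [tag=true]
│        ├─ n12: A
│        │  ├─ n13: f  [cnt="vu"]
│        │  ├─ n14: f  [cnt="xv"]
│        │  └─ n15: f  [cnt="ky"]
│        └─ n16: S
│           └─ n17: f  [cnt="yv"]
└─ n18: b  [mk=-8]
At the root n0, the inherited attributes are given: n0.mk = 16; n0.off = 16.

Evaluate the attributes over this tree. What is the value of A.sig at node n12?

1. n0.mk = 16  [given at root]
2. n0.off = 16  [given at root]
3. n1.mk = 17  [terminal]
4. n2.mk = -8  [b₀.mk + S₀.mk - 41]
5. n2.off = 9  [S₀.mk - 7]
6. n3.sig = 23  [S.mk + 31]
7. n4.sig = 16  [A₀.sig * 3 - 53]
8. n5.tag = 29  [A.sig * 3 - 19]
9. n5.key = -5  [A.sig - 21]
10. n5.off = -8  [A.sig - 24]
11. n6.mk = 24  [terminal]
12. n5.env = true  [C.tag > 28]
13. n4.off = 10  [A.sig - 6]
14. n4.acc = "mq"  ["mq"]
15. n7.mk = 0  [A₀.sig + A₁.off - 33]
16. n7.off = 24  [A₁.off * 2 + 4]
17. n8.tag = 8  [S₀.off * 2 - 40]
18. n8.key = 21  [S₀.off - 3]
19. n8.off = 13  [S₀.mk + S₀.off - 11]
20. n9.cnt = "wu"  [terminal]
21. n10.tag = false  [terminal]
22. n11.tag = true  [terminal]
23. n8.env = true  [a₀.tag == false]
24. n12.sig = 0  [if C.env then S₀.mk else S₀.off]
25. n13.cnt = "vu"  [terminal]
26. n14.cnt = "xv"  [terminal]
27. n15.cnt = "ky"  [terminal]
28. n12.off = -2  [A.sig - 2]
29. n12.acc = "vq"  ["vq"]
30. n16.mk = -5  [S₀.mk * -2 - 5]
31. n16.off = 6  [6]
32. n17.cnt = "yv"  [terminal]
33. n16.pre = 27  [S.mk + S.off + 26]
34. n7.pre = -4  [(if C.env then S₁.pre else A.off) - 31]
35. n3.off = 29  [29]
36. n3.acc = "mqz"  [A₁.acc ++ "z"]
37. n2.pre = 5  [A.off - 24]
38. n18.mk = -8  [terminal]
39. n0.pre = 2  [b₁.mk + S₀.mk - 6]

0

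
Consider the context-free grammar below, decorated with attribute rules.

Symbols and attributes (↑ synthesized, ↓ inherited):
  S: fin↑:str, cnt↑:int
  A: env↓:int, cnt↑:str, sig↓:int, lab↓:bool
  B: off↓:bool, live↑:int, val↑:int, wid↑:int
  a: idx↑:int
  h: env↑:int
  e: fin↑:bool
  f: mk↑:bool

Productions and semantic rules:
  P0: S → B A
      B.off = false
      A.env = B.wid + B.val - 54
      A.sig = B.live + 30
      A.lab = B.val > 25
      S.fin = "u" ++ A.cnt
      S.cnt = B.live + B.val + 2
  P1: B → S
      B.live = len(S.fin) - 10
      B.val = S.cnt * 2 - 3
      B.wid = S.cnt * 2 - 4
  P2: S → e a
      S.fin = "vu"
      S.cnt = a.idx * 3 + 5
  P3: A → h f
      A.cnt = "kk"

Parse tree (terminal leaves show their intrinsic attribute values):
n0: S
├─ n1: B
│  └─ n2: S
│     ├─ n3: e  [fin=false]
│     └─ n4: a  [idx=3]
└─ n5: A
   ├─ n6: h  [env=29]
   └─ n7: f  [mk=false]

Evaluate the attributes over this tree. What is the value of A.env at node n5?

-5

1. n1.off = false  [false]
2. n3.fin = false  [terminal]
3. n4.idx = 3  [terminal]
4. n2.fin = "vu"  ["vu"]
5. n2.cnt = 14  [a.idx * 3 + 5]
6. n1.live = -8  [len(S.fin) - 10]
7. n1.val = 25  [S.cnt * 2 - 3]
8. n1.wid = 24  [S.cnt * 2 - 4]
9. n5.env = -5  [B.wid + B.val - 54]
10. n5.sig = 22  [B.live + 30]
11. n5.lab = false  [B.val > 25]
12. n6.env = 29  [terminal]
13. n7.mk = false  [terminal]
14. n5.cnt = "kk"  ["kk"]
15. n0.fin = "ukk"  ["u" ++ A.cnt]
16. n0.cnt = 19  [B.live + B.val + 2]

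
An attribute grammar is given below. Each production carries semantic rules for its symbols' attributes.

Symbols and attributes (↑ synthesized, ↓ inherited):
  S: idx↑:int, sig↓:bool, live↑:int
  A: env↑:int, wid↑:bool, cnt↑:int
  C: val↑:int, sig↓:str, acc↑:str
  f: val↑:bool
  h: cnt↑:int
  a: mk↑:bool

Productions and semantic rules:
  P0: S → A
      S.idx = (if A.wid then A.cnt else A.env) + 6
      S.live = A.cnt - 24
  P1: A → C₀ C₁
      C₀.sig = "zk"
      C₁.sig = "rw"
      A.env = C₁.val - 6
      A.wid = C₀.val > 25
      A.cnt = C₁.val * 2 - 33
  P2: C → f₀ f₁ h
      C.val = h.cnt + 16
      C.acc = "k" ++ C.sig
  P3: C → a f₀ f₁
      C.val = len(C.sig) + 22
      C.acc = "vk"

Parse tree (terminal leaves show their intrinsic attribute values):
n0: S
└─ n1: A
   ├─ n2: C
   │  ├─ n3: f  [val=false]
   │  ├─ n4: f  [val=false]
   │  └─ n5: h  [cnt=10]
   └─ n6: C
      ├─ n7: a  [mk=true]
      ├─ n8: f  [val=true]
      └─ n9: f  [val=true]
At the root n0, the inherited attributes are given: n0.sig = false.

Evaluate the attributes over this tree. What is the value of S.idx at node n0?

1. n0.sig = false  [given at root]
2. n2.sig = "zk"  ["zk"]
3. n3.val = false  [terminal]
4. n4.val = false  [terminal]
5. n5.cnt = 10  [terminal]
6. n2.val = 26  [h.cnt + 16]
7. n2.acc = "kzk"  ["k" ++ C.sig]
8. n6.sig = "rw"  ["rw"]
9. n7.mk = true  [terminal]
10. n8.val = true  [terminal]
11. n9.val = true  [terminal]
12. n6.val = 24  [len(C.sig) + 22]
13. n6.acc = "vk"  ["vk"]
14. n1.env = 18  [C₁.val - 6]
15. n1.wid = true  [C₀.val > 25]
16. n1.cnt = 15  [C₁.val * 2 - 33]
17. n0.idx = 21  [(if A.wid then A.cnt else A.env) + 6]
18. n0.live = -9  [A.cnt - 24]

21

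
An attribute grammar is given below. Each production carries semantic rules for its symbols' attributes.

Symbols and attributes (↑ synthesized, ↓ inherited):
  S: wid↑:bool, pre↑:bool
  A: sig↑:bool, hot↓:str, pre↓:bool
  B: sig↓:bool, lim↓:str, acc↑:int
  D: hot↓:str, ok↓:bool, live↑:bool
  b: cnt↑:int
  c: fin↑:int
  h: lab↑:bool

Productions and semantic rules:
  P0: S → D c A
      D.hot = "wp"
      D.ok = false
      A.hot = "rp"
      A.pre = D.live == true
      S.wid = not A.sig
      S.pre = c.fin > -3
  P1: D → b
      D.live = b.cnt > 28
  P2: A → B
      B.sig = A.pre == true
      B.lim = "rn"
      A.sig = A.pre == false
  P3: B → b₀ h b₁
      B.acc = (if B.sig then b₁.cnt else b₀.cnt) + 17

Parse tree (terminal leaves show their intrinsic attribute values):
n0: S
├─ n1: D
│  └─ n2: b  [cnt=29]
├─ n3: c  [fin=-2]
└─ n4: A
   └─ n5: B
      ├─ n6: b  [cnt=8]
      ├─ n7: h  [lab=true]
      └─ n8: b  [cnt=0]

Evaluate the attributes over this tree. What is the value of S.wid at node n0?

1. n1.hot = "wp"  ["wp"]
2. n1.ok = false  [false]
3. n2.cnt = 29  [terminal]
4. n1.live = true  [b.cnt > 28]
5. n3.fin = -2  [terminal]
6. n4.hot = "rp"  ["rp"]
7. n4.pre = true  [D.live == true]
8. n5.sig = true  [A.pre == true]
9. n5.lim = "rn"  ["rn"]
10. n6.cnt = 8  [terminal]
11. n7.lab = true  [terminal]
12. n8.cnt = 0  [terminal]
13. n5.acc = 17  [(if B.sig then b₁.cnt else b₀.cnt) + 17]
14. n4.sig = false  [A.pre == false]
15. n0.wid = true  [not A.sig]
16. n0.pre = true  [c.fin > -3]

true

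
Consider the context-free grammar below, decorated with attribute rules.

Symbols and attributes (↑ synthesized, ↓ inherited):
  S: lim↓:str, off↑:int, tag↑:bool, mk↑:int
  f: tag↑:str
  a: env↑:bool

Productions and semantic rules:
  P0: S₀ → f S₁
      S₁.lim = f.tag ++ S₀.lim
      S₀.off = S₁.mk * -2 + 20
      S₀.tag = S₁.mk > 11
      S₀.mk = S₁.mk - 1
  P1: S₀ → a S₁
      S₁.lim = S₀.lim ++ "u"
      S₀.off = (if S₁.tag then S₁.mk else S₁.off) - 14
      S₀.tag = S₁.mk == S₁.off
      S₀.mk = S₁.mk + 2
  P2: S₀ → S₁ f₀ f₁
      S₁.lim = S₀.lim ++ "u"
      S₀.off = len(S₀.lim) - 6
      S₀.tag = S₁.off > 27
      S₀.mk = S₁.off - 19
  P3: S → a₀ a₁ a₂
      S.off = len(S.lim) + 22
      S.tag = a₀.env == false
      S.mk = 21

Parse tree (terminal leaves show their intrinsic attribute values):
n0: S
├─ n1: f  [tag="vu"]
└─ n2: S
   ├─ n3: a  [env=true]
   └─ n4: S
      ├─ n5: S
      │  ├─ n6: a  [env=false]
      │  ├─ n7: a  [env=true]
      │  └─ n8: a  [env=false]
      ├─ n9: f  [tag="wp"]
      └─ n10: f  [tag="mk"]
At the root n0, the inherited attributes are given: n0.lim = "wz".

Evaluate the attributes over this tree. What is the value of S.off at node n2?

-5

1. n0.lim = "wz"  [given at root]
2. n1.tag = "vu"  [terminal]
3. n2.lim = "vuwz"  [f.tag ++ S₀.lim]
4. n3.env = true  [terminal]
5. n4.lim = "vuwzu"  [S₀.lim ++ "u"]
6. n5.lim = "vuwzuu"  [S₀.lim ++ "u"]
7. n6.env = false  [terminal]
8. n7.env = true  [terminal]
9. n8.env = false  [terminal]
10. n5.off = 28  [len(S.lim) + 22]
11. n5.tag = true  [a₀.env == false]
12. n5.mk = 21  [21]
13. n9.tag = "wp"  [terminal]
14. n10.tag = "mk"  [terminal]
15. n4.off = -1  [len(S₀.lim) - 6]
16. n4.tag = true  [S₁.off > 27]
17. n4.mk = 9  [S₁.off - 19]
18. n2.off = -5  [(if S₁.tag then S₁.mk else S₁.off) - 14]
19. n2.tag = false  [S₁.mk == S₁.off]
20. n2.mk = 11  [S₁.mk + 2]
21. n0.off = -2  [S₁.mk * -2 + 20]
22. n0.tag = false  [S₁.mk > 11]
23. n0.mk = 10  [S₁.mk - 1]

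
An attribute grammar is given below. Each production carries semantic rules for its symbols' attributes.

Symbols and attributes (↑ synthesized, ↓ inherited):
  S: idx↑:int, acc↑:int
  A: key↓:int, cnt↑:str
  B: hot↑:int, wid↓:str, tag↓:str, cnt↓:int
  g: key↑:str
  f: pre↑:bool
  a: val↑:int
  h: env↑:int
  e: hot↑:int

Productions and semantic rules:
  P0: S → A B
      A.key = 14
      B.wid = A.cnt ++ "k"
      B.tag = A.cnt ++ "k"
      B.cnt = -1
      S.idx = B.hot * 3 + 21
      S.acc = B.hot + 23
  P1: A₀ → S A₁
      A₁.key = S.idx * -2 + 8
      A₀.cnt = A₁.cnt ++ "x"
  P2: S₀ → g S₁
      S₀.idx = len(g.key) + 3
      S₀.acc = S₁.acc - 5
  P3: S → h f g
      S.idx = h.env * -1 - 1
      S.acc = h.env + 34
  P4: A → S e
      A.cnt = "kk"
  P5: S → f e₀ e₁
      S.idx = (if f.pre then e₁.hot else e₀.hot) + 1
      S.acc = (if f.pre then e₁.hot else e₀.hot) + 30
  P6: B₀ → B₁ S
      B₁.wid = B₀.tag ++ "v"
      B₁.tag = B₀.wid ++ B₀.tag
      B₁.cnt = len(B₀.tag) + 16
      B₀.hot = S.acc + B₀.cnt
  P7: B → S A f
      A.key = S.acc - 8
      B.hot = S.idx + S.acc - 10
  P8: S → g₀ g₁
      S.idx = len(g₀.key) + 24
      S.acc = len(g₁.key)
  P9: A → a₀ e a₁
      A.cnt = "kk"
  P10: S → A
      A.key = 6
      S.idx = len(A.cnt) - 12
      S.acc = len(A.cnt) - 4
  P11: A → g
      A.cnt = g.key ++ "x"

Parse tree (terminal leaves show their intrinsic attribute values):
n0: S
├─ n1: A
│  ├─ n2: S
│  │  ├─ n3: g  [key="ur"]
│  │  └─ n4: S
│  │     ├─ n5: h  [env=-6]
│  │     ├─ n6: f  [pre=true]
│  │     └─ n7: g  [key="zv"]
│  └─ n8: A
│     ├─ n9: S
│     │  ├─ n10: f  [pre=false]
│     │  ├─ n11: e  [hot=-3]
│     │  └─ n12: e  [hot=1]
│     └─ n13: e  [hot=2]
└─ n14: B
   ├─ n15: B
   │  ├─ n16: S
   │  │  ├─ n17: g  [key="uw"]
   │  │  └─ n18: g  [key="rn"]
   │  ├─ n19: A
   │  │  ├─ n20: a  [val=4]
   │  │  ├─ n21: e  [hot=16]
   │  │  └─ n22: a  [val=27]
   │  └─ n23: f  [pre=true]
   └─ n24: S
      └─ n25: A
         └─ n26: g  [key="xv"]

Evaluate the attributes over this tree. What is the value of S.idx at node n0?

15

1. n1.key = 14  [14]
2. n3.key = "ur"  [terminal]
3. n5.env = -6  [terminal]
4. n6.pre = true  [terminal]
5. n7.key = "zv"  [terminal]
6. n4.idx = 5  [h.env * -1 - 1]
7. n4.acc = 28  [h.env + 34]
8. n2.idx = 5  [len(g.key) + 3]
9. n2.acc = 23  [S₁.acc - 5]
10. n8.key = -2  [S.idx * -2 + 8]
11. n10.pre = false  [terminal]
12. n11.hot = -3  [terminal]
13. n12.hot = 1  [terminal]
14. n9.idx = -2  [(if f.pre then e₁.hot else e₀.hot) + 1]
15. n9.acc = 27  [(if f.pre then e₁.hot else e₀.hot) + 30]
16. n13.hot = 2  [terminal]
17. n8.cnt = "kk"  ["kk"]
18. n1.cnt = "kkx"  [A₁.cnt ++ "x"]
19. n14.wid = "kkxk"  [A.cnt ++ "k"]
20. n14.tag = "kkxk"  [A.cnt ++ "k"]
21. n14.cnt = -1  [-1]
22. n15.wid = "kkxkv"  [B₀.tag ++ "v"]
23. n15.tag = "kkxkkkxk"  [B₀.wid ++ B₀.tag]
24. n15.cnt = 20  [len(B₀.tag) + 16]
25. n17.key = "uw"  [terminal]
26. n18.key = "rn"  [terminal]
27. n16.idx = 26  [len(g₀.key) + 24]
28. n16.acc = 2  [len(g₁.key)]
29. n19.key = -6  [S.acc - 8]
30. n20.val = 4  [terminal]
31. n21.hot = 16  [terminal]
32. n22.val = 27  [terminal]
33. n19.cnt = "kk"  ["kk"]
34. n23.pre = true  [terminal]
35. n15.hot = 18  [S.idx + S.acc - 10]
36. n25.key = 6  [6]
37. n26.key = "xv"  [terminal]
38. n25.cnt = "xvx"  [g.key ++ "x"]
39. n24.idx = -9  [len(A.cnt) - 12]
40. n24.acc = -1  [len(A.cnt) - 4]
41. n14.hot = -2  [S.acc + B₀.cnt]
42. n0.idx = 15  [B.hot * 3 + 21]
43. n0.acc = 21  [B.hot + 23]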